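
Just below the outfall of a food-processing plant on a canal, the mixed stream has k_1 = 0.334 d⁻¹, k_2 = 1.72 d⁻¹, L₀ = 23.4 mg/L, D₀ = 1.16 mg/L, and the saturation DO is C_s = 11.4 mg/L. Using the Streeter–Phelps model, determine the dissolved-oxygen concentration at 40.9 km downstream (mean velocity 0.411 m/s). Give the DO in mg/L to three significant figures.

Travel time t = x/v = 40.9 km / (0.411 m/s) = 40900 m / 0.411 m/s = 99510 s = 1.152 d.
k_1 L₀/(k_2−k_1) = 0.334×23.4/(1.72−0.334) = 7.816/1.386 = 5.639 mg/L.
e^(−k_1 t) = e^(−0.334×1.152) = 0.6807; e^(−k_2 t) = e^(−1.72×1.152) = 0.1379.
D = 5.639 × (0.6807 − 0.1379) + 1.16 × 0.1379 = 3.060 + 0.1600 = 3.220 mg/L.
DO = C_s − D = 11.4 − 3.220 = 8.180 mg/L.

DO ≈ 8.18 mg/L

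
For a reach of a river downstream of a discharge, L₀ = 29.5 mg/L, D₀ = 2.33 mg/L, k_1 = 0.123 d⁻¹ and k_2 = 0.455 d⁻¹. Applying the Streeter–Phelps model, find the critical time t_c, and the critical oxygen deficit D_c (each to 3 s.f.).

t_c ≈ 3.22 d; D_c ≈ 5.37 mg/L

At the critical point dD/dt = 0, so k_1 L₀ e^(−k_1 t) = k_2 D. Substituting D(t) from the Streeter–Phelps equation and solving for t gives
t_c = ln[(k_2/k_1)(1 − D₀(k_2−k_1)/(k_1 L₀))] / (k_2−k_1).
Here k_2−k_1 = 0.3320 d⁻¹ and 1 − D₀(k_2−k_1)/(k_1 L₀) = 1 − 2.33×0.3320/(0.123×29.5) = 0.7868, so
t_c = ln(3.699 × 0.7868) / 0.3320 = 1.068 / 0.3320 = 3.218 d.
D_c = (k_1/k_2) L₀ e^(−k_1 t_c) = (0.123/0.455) × 29.5 × e^(−0.123×3.218) = 0.2703 × 29.5 × 0.6731 = 5.368 mg/L.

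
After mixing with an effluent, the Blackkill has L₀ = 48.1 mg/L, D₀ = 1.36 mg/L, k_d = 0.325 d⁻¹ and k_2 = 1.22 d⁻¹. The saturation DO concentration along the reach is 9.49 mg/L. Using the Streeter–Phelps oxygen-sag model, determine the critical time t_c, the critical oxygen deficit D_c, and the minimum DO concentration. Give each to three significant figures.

t_c ≈ 1.39 d; D_c ≈ 8.16 mg/L; min DO ≈ 1.33 mg/L

With k_2/k_d = 3.754 and 1 − D₀(k_2−k_d)/(k_d L₀) = 0.9221,
t_c = ln(3.754 × 0.9221) / (1.22 − 0.325) = ln(3.462) / 0.8950 = 1.242/0.8950 = 1.387 d.
D_c = (k_d/k_2) L₀ e^(−k_d t_c) = (0.325/1.22) × 48.1 × e^(−0.325×1.387) = 0.2664 × 48.1 × 0.6371 = 8.163 mg/L.
Minimum DO = C_s − D_c = 9.49 − 8.163 = 1.327 mg/L.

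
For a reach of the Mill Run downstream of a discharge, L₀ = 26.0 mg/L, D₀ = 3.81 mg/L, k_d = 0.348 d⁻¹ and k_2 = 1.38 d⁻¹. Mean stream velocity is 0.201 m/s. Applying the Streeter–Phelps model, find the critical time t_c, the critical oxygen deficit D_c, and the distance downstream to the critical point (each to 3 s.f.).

t_c ≈ 0.782 d; D_c ≈ 4.99 mg/L; x_c ≈ 13.6 km

With k_2/k_d = 3.966 and 1 − D₀(k_2−k_d)/(k_d L₀) = 0.5654,
t_c = ln(3.966 × 0.5654) / (1.38 − 0.348) = ln(2.242) / 1.032 = 0.8075/1.032 = 0.7824 d.
L(t_c) = L₀ e^(−k_d t_c) = 26.0 × 0.7616 = 19.80 mg/L, and at the critical point k_2 D_c = k_d L, so D_c = (0.348/1.38) × 19.80 = 4.994 mg/L.
x_c = v t_c = 0.201 m/s × 0.7824 d × 86400 s/d = 13590 m ≈ 13.6 km.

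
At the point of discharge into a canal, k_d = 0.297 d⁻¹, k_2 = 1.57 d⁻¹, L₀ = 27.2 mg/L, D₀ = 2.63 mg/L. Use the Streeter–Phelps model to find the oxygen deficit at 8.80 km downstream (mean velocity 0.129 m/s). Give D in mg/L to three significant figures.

D ≈ 3.94 mg/L

Travel time t = x/v = 8.80 km / (0.129 m/s) = 8800 m / 0.129 m/s = 68220 s = 0.7895 d.
k_d L₀/(k_2−k_d) = 0.297×27.2/(1.57−0.297) = 8.078/1.273 = 6.346 mg/L.
e^(−k_d t) = e^(−0.297×0.7895) = 0.7910; e^(−k_2 t) = e^(−1.57×0.7895) = 0.2895.
D = 6.346 × (0.7910 − 0.2895) + 2.63 × 0.2895 = 3.182 + 0.7614 = 3.944 mg/L.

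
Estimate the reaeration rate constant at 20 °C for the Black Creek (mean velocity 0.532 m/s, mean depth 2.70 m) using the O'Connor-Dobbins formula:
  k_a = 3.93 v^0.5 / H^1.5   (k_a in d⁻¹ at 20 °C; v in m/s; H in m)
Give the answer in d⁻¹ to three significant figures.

k_a ≈ 0.646 d⁻¹

k_a = 3.93 × 0.532^0.5 / 2.70^1.5 = 3.93 × 0.7294 / 4.437 = 0.6461 d⁻¹.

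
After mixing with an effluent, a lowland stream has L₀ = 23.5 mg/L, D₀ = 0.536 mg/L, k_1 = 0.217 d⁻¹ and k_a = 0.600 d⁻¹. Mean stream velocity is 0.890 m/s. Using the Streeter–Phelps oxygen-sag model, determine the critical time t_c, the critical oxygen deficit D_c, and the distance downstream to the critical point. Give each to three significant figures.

t_c = [1/(k_a−k_1)] ln[(k_a/k_1)(1 − D₀(k_a−k_1)/(k_1 L₀))]
= [1/(0.600−0.217)] ln[(0.600/0.217)(1 − 0.536×0.3830/(0.217×23.5))]
= (1/0.3830) ln[2.765 × 0.9597] = 2.611 × ln(2.654) = 2.611 × 0.9759 = 2.548 d.
L(t_c) = L₀ e^(−k_1 t_c) = 23.5 × 0.5753 = 13.52 mg/L, and at the critical point k_a D_c = k_1 L, so D_c = (0.217/0.600) × 13.52 = 4.889 mg/L.
x_c = v t_c = 0.890 m/s × 2.548 d × 86400 s/d = 195900 m ≈ 196 km.

t_c ≈ 2.55 d; D_c ≈ 4.89 mg/L; x_c ≈ 196 km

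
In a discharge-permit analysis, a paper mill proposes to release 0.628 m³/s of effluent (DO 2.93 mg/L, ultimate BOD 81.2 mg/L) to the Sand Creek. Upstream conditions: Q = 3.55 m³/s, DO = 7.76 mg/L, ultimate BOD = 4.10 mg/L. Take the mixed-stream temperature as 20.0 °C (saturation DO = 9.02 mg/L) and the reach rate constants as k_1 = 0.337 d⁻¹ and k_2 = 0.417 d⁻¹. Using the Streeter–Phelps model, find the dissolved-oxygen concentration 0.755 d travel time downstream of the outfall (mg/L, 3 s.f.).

Mixed DO = (3.55×7.76 + 0.628×2.93)/(3.55+0.628) = 29.39/4.178 = 7.034 mg/L.
Mixed L₀ = (3.55×4.10 + 0.628×81.2)/(4.178) = 65.55/4.178 = 15.69 mg/L.
Initial deficit D₀ = C_s − DO₀ = 9.02 − 7.034 = 1.986 mg/L.
D(0.755) = [0.337×15.69/(0.417−0.337)](e^(−0.337×0.755) − e^(−0.417×0.755)) + 1.986 e^(−0.417×0.755)
= 66.09 × (0.7754 − 0.7299) + 1.986 × 0.7299 = 4.453 mg/L.
DO = 9.02 − 4.453 = 4.567 mg/L.

DO ≈ 4.57 mg/L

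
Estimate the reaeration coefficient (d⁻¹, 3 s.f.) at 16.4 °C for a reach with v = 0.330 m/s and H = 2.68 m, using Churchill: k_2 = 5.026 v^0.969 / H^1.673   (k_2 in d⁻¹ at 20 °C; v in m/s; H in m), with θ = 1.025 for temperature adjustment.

k_2 ≈ 0.302 d⁻¹

k_2(20) = 5.026 × 0.330^0.969 / 2.68^1.673 = 5.026 × 0.3415 / 5.203 = 0.3299 d⁻¹.
k_2(16.4) = 0.3299 × 1.025^(16.4−20) = 0.3299 × 0.9149 = 0.3018 d⁻¹.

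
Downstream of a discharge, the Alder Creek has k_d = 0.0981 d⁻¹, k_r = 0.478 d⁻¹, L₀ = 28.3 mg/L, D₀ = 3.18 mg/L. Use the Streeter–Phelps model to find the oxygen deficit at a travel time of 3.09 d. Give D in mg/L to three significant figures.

D ≈ 4.45 mg/L

k_d L₀/(k_r−k_d) = 0.0981×28.3/(0.478−0.0981) = 2.776/0.3799 = 7.308 mg/L.
e^(−k_d t) = e^(−0.0981×3.090) = 0.7385; e^(−k_r t) = e^(−0.478×3.090) = 0.2283.
D = 7.308 × (0.7385 − 0.2283) + 3.18 × 0.2283 = 3.728 + 0.7260 = 4.454 mg/L.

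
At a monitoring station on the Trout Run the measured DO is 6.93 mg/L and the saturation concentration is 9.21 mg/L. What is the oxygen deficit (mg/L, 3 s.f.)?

D ≈ 2.28 mg/L

D = C_s − C = 9.21 − 6.93 = 2.28 mg/L.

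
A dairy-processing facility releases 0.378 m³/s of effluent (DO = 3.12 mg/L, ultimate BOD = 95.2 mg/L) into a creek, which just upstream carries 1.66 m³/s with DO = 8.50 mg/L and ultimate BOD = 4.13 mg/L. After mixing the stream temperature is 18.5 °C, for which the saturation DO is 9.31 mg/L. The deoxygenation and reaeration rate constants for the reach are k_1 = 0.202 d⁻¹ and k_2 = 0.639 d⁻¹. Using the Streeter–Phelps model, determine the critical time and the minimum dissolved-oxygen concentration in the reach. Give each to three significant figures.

t_c ≈ 2.16 d; minimum DO ≈ 5.02 mg/L

Mixed DO = (1.66×8.50 + 0.378×3.12)/(1.66+0.378) = 15.29/2.038 = 7.502 mg/L.
Mixed L₀ = (1.66×4.13 + 0.378×95.2)/(2.038) = 42.84/2.038 = 21.02 mg/L.
Initial deficit D₀ = C_s − DO₀ = 9.31 − 7.502 = 1.808 mg/L.
t_c = (1/0.4370) ln[(0.639/0.202)(1 − 1.808×0.4370/(0.202×21.02))] = 2.288 × ln(2.575) = 2.164 d.
D_c = (0.202/0.639) × 21.02 × e^(−0.202×2.164) = 0.3161 × 21.02 × 0.6459 = 4.292 mg/L.
Minimum DO = 9.31 − 4.292 = 5.018 mg/L.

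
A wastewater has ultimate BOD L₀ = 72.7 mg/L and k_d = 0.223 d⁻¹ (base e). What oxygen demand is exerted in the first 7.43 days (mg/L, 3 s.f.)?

y_t = L₀(1 − e^(−k_d t)) = 72.7 × (1 − e^(−0.223×7.43))
= 72.7 × (1 − 0.1907) = 72.7 × 0.8093 = 58.83 mg/L.

y ≈ 58.8 mg/L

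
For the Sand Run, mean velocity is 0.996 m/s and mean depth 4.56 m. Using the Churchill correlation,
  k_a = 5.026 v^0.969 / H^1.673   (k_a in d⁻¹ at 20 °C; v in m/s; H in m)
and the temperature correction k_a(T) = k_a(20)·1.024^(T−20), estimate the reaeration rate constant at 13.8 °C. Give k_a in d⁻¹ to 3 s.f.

k_a ≈ 0.341 d⁻¹

k_a(20) = 5.026 × 0.996^0.969 / 4.56^1.673 = 5.026 × 0.9961 / 12.66 = 0.3954 d⁻¹.
k_a(13.8) = 0.3954 × 1.024^(13.8−20) = 0.3954 × 0.8633 = 0.3414 d⁻¹.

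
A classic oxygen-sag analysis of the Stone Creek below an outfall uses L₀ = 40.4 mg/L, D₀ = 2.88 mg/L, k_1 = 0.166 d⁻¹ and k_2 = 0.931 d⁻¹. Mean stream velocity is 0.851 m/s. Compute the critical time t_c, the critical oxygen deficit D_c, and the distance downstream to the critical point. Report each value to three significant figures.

With k_2/k_1 = 5.608 and 1 − D₀(k_2−k_1)/(k_1 L₀) = 0.6715,
t_c = ln(5.608 × 0.6715) / (0.931 − 0.166) = ln(3.766) / 0.7650 = 1.326/0.7650 = 1.733 d.
L(t_c) = L₀ e^(−k_1 t_c) = 40.4 × 0.7500 = 30.30 mg/L, and at the critical point k_2 D_c = k_1 L, so D_c = (0.166/0.931) × 30.30 = 5.402 mg/L.
x_c = v t_c = 0.851 m/s × 1.733 d × 86400 s/d = 127400 m ≈ 127 km.

t_c ≈ 1.73 d; D_c ≈ 5.40 mg/L; x_c ≈ 127 km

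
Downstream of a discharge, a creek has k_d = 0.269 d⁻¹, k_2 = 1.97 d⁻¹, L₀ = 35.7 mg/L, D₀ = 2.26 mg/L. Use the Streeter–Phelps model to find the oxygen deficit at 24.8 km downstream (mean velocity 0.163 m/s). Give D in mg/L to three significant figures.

D ≈ 3.41 mg/L

Travel time t = x/v = 24.8 km / (0.163 m/s) = 24800 m / 0.163 m/s = 152100 s = 1.761 d.
k_d L₀/(k_2−k_d) = 0.269×35.7/(1.97−0.269) = 9.603/1.701 = 5.646 mg/L.
e^(−k_d t) = e^(−0.269×1.761) = 0.6227; e^(−k_2 t) = e^(−1.97×1.761) = 0.03115.
D = 5.646 × (0.6227 − 0.03115) + 2.26 × 0.03115 = 3.340 + 0.07039 = 3.410 mg/L.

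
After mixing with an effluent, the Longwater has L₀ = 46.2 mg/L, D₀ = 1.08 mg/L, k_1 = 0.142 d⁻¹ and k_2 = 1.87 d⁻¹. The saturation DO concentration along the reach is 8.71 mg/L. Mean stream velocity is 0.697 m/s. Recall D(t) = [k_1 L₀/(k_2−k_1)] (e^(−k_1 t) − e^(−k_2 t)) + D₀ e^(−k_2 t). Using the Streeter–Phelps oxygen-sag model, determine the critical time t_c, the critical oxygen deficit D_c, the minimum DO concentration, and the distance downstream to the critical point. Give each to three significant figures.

t_c = [1/(k_2−k_1)] ln[(k_2/k_1)(1 − D₀(k_2−k_1)/(k_1 L₀))]
= [1/(1.87−0.142)] ln[(1.87/0.142)(1 − 1.08×1.728/(0.142×46.2))]
= (1/1.728) ln[13.17 × 0.7155] = 0.5787 × ln(9.423) = 0.5787 × 2.243 = 1.298 d.
L(t_c) = L₀ e^(−k_1 t_c) = 46.2 × 0.8317 = 38.42 mg/L, and at the critical point k_2 D_c = k_1 L, so D_c = (0.142/1.87) × 38.42 = 2.918 mg/L.
Minimum DO = C_s − D_c = 8.71 − 2.918 = 5.792 mg/L.
x_c = v t_c = 0.697 m/s × 1.298 d × 86400 s/d = 78170 m ≈ 78.2 km.

t_c ≈ 1.30 d; D_c ≈ 2.92 mg/L; min DO ≈ 5.79 mg/L; x_c ≈ 78.2 km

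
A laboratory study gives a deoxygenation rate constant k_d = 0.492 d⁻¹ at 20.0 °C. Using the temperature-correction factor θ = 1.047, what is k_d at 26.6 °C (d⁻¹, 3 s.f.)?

k_d ≈ 0.666 d⁻¹

k_d(T₂) = k_d(T₁) · θ^(T₂−T₁) = 0.492 × 1.047^(26.6−20.0)
= 0.492 × 1.047^6.60 = 0.492 × 1.354 = 0.6662 d⁻¹.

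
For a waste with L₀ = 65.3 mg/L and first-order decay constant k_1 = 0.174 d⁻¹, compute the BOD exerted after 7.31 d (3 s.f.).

y ≈ 47.0 mg/L

y_t = L₀(1 − e^(−k_1 t)) = 65.3 × (1 − e^(−0.174×7.31))
= 65.3 × (1 − 0.2803) = 65.3 × 0.7197 = 47.00 mg/L.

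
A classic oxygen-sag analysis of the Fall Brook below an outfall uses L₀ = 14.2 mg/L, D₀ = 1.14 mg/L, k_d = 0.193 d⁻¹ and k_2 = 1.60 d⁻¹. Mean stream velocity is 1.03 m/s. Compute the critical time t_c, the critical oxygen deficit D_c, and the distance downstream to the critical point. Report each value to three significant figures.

At the critical point dD/dt = 0, so k_d L₀ e^(−k_d t) = k_2 D. Substituting D(t) from the Streeter–Phelps equation and solving for t gives
t_c = ln[(k_2/k_d)(1 − D₀(k_2−k_d)/(k_d L₀))] / (k_2−k_d).
Here k_2−k_d = 1.407 d⁻¹ and 1 − D₀(k_2−k_d)/(k_d L₀) = 1 − 1.14×1.407/(0.193×14.2) = 0.4147, so
t_c = ln(8.290 × 0.4147) / 1.407 = 1.235 / 1.407 = 0.8777 d.
L(t_c) = L₀ e^(−k_d t_c) = 14.2 × 0.8442 = 11.99 mg/L, and at the critical point k_2 D_c = k_d L, so D_c = (0.193/1.60) × 11.99 = 1.446 mg/L.
x_c = v t_c = 1.03 m/s × 0.8777 d × 86400 s/d = 78110 m ≈ 78.1 km.

t_c ≈ 0.878 d; D_c ≈ 1.45 mg/L; x_c ≈ 78.1 km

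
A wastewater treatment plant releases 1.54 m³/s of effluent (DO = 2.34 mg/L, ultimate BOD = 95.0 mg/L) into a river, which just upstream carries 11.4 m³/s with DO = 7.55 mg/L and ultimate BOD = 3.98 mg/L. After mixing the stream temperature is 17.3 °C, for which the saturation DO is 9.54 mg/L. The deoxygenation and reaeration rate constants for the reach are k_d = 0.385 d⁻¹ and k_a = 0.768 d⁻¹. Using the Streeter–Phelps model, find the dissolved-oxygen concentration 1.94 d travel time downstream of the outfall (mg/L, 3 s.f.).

Mixed DO = (11.4×7.55 + 1.54×2.34)/(11.4+1.54) = 89.67/12.94 = 6.930 mg/L.
Mixed L₀ = (11.4×3.98 + 1.54×95.0)/(12.94) = 191.7/12.94 = 14.81 mg/L.
Initial deficit D₀ = C_s − DO₀ = 9.54 − 6.930 = 2.610 mg/L.
D(1.94) = [0.385×14.81/(0.768−0.385)](e^(−0.385×1.94) − e^(−0.768×1.94)) + 2.610 e^(−0.768×1.94)
= 14.89 × (0.4738 − 0.2254) + 2.610 × 0.2254 = 4.288 mg/L.
DO = 9.54 − 4.288 = 5.252 mg/L.

DO ≈ 5.25 mg/L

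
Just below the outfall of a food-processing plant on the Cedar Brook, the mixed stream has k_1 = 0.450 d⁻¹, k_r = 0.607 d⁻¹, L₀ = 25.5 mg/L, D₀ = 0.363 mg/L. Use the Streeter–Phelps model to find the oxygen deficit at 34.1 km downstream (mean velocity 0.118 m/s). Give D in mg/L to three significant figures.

D ≈ 6.68 mg/L

Travel time t = x/v = 34.1 km / (0.118 m/s) = 34100 m / 0.118 m/s = 289000 s = 3.345 d.
k_1 L₀/(k_r−k_1) = 0.450×25.5/(0.607−0.450) = 11.47/0.1570 = 73.09 mg/L.
e^(−k_1 t) = e^(−0.450×3.345) = 0.2220; e^(−k_r t) = e^(−0.607×3.345) = 0.1313.
D = 73.09 × (0.2220 − 0.1313) + 0.363 × 0.1313 = 6.628 + 0.04766 = 6.676 mg/L.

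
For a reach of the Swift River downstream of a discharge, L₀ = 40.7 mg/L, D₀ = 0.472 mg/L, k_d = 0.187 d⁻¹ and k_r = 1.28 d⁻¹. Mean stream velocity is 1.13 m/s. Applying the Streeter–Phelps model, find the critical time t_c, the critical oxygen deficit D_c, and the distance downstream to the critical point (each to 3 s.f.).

At the critical point dD/dt = 0, so k_d L₀ e^(−k_d t) = k_r D. Substituting D(t) from the Streeter–Phelps equation and solving for t gives
t_c = ln[(k_r/k_d)(1 − D₀(k_r−k_d)/(k_d L₀))] / (k_r−k_d).
Here k_r−k_d = 1.093 d⁻¹ and 1 − D₀(k_r−k_d)/(k_d L₀) = 1 − 0.472×1.093/(0.187×40.7) = 0.9322, so
t_c = ln(6.845 × 0.9322) / 1.093 = 1.853 / 1.093 = 1.696 d.
D_c = (k_d/k_r) L₀ e^(−k_d t_c) = (0.187/1.28) × 40.7 × e^(−0.187×1.696) = 0.1461 × 40.7 × 0.7283 = 4.330 mg/L.
x_c = v t_c = 1.13 m/s × 1.696 d × 86400 s/d = 165500 m ≈ 166 km.

t_c ≈ 1.70 d; D_c ≈ 4.33 mg/L; x_c ≈ 166 km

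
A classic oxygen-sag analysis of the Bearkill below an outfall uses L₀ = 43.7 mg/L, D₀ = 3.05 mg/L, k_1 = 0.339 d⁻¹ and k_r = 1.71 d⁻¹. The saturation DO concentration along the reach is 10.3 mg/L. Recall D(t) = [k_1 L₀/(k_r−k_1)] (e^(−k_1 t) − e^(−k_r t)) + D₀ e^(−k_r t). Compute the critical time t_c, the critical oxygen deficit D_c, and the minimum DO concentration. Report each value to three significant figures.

t_c ≈ 0.938 d; D_c ≈ 6.30 mg/L; min DO ≈ 4.00 mg/L

At the critical point dD/dt = 0, so k_1 L₀ e^(−k_1 t) = k_r D. Substituting D(t) from the Streeter–Phelps equation and solving for t gives
t_c = ln[(k_r/k_1)(1 − D₀(k_r−k_1)/(k_1 L₀))] / (k_r−k_1).
Here k_r−k_1 = 1.371 d⁻¹ and 1 − D₀(k_r−k_1)/(k_1 L₀) = 1 − 3.05×1.371/(0.339×43.7) = 0.7177, so
t_c = ln(5.044 × 0.7177) / 1.371 = 1.287 / 1.371 = 0.9384 d.
D_c = (k_1/k_r) L₀ e^(−k_1 t_c) = (0.339/1.71) × 43.7 × e^(−0.339×0.9384) = 0.1982 × 43.7 × 0.7275 = 6.303 mg/L.
Minimum DO = C_s − D_c = 10.3 − 6.303 = 3.997 mg/L.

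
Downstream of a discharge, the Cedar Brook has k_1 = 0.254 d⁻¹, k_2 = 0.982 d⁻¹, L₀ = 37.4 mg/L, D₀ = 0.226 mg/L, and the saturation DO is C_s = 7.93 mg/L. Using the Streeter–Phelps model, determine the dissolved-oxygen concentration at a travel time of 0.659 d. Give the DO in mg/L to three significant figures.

DO ≈ 3.61 mg/L

k_1 L₀/(k_2−k_1) = 0.254×37.4/(0.982−0.254) = 9.500/0.7280 = 13.05 mg/L.
e^(−k_1 t) = e^(−0.254×0.6590) = 0.8459; e^(−k_2 t) = e^(−0.982×0.6590) = 0.5235.
D = 13.05 × (0.8459 − 0.5235) + 0.226 × 0.5235 = 4.206 + 0.1183 = 4.324 mg/L.
DO = C_s − D = 7.93 − 4.324 = 3.606 mg/L.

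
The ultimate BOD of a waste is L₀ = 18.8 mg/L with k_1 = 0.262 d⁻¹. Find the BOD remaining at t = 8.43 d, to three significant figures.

L ≈ 2.07 mg/L

L_t = L₀ e^(−k_1 t) = 18.8 × e^(−0.262×8.43) = 18.8 × 0.1098 = 2.065 mg/L.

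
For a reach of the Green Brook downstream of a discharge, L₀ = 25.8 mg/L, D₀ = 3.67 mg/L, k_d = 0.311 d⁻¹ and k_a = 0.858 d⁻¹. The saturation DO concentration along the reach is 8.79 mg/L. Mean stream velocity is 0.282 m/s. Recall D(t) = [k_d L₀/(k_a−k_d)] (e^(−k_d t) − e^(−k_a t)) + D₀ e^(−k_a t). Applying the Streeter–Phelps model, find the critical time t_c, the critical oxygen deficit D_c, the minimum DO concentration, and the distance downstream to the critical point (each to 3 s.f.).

t_c = [1/(k_a−k_d)] ln[(k_a/k_d)(1 − D₀(k_a−k_d)/(k_d L₀))]
= [1/(0.858−0.311)] ln[(0.858/0.311)(1 − 3.67×0.5470/(0.311×25.8))]
= (1/0.5470) ln[2.759 × 0.7498] = 1.828 × ln(2.069) = 1.828 × 0.7269 = 1.329 d.
L(t_c) = L₀ e^(−k_d t_c) = 25.8 × 0.6615 = 17.07 mg/L, and at the critical point k_a D_c = k_d L, so D_c = (0.311/0.858) × 17.07 = 6.186 mg/L.
Minimum DO = C_s − D_c = 8.79 − 6.186 = 2.604 mg/L.
x_c = v t_c = 0.282 m/s × 1.329 d × 86400 s/d = 32380 m ≈ 32.4 km.

t_c ≈ 1.33 d; D_c ≈ 6.19 mg/L; min DO ≈ 2.60 mg/L; x_c ≈ 32.4 km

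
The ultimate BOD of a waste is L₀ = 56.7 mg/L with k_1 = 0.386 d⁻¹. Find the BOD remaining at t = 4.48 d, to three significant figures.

L_t = L₀ e^(−k_1 t) = 56.7 × e^(−0.386×4.48) = 56.7 × 0.1774 = 10.06 mg/L.

L ≈ 10.1 mg/L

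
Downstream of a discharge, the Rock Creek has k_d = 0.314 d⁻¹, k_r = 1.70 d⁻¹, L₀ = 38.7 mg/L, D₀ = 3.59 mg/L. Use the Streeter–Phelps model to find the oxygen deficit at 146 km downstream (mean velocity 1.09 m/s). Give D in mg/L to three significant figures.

D ≈ 5.02 mg/L

Travel time t = x/v = 146 km / (1.09 m/s) = 146000 m / 1.09 m/s = 133900 s = 1.550 d.
k_d L₀/(k_r−k_d) = 0.314×38.7/(1.70−0.314) = 12.15/1.386 = 8.768 mg/L.
e^(−k_d t) = e^(−0.314×1.550) = 0.6146; e^(−k_r t) = e^(−1.70×1.550) = 0.07168.
D = 8.768 × (0.6146 − 0.07168) + 3.59 × 0.07168 = 4.760 + 0.2573 = 5.017 mg/L.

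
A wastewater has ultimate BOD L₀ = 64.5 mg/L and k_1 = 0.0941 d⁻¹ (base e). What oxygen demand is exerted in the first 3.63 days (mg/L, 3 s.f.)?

y_t = L₀(1 − e^(−k_1 t)) = 64.5 × (1 − e^(−0.0941×3.63))
= 64.5 × (1 − 0.7106) = 64.5 × 0.2894 = 18.66 mg/L.

y ≈ 18.7 mg/L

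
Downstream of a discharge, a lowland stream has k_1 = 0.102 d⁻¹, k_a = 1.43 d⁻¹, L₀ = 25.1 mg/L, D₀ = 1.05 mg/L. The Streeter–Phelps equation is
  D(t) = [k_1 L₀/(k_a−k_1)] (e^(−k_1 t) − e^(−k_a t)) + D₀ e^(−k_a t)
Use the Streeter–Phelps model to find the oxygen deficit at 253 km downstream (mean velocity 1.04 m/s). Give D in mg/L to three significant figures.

Travel time t = x/v = 253 km / (1.04 m/s) = 253000 m / 1.04 m/s = 243300 s = 2.816 d.
k_1 L₀/(k_a−k_1) = 0.102×25.1/(1.43−0.102) = 2.560/1.328 = 1.928 mg/L.
e^(−k_1 t) = e^(−0.102×2.816) = 0.7504; e^(−k_a t) = e^(−1.43×2.816) = 0.01784.
D = 1.928 × (0.7504 − 0.01784) + 1.05 × 0.01784 = 1.412 + 0.01873 = 1.431 mg/L.

D ≈ 1.43 mg/L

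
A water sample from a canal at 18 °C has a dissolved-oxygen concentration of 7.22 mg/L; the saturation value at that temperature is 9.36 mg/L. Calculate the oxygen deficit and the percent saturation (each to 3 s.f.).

D ≈ 2.14 mg/L; 77.1 % saturation

D = C_s − C = 9.36 − 7.22 = 2.14 mg/L.
% saturation = 7.22/9.36 × 100 = 77.1 %.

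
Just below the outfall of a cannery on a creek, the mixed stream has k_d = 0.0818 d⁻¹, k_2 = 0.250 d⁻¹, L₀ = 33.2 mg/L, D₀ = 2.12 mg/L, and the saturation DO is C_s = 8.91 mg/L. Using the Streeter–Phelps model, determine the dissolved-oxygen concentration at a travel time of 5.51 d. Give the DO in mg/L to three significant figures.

k_d L₀/(k_2−k_d) = 0.0818×33.2/(0.250−0.0818) = 2.716/0.1682 = 16.15 mg/L.
e^(−k_d t) = e^(−0.0818×5.510) = 0.6372; e^(−k_2 t) = e^(−0.250×5.510) = 0.2522.
D = 16.15 × (0.6372 − 0.2522) + 2.12 × 0.2522 = 6.216 + 0.5347 = 6.750 mg/L.
DO = C_s − D = 8.91 − 6.750 = 2.160 mg/L.

DO ≈ 2.16 mg/L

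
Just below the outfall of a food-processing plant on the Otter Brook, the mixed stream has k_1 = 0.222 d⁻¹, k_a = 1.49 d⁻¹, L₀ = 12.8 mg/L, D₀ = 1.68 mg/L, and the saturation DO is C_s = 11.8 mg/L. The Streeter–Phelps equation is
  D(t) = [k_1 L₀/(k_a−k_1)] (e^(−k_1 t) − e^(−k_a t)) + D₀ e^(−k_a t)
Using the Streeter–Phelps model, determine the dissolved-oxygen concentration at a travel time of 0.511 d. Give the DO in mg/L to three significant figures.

k_1 L₀/(k_a−k_1) = 0.222×12.8/(1.49−0.222) = 2.842/1.268 = 2.241 mg/L.
e^(−k_1 t) = e^(−0.222×0.5110) = 0.8928; e^(−k_a t) = e^(−1.49×0.5110) = 0.4670.
D = 2.241 × (0.8928 − 0.4670) + 1.68 × 0.4670 = 0.9541 + 0.7846 = 1.739 mg/L.
DO = C_s − D = 11.8 − 1.739 = 10.06 mg/L.

DO ≈ 10.1 mg/L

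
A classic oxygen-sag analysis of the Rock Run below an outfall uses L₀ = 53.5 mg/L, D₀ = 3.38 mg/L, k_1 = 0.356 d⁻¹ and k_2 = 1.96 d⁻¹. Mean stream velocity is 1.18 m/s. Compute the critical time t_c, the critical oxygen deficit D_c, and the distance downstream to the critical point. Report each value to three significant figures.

t_c ≈ 0.855 d; D_c ≈ 7.17 mg/L; x_c ≈ 87.1 km

t_c = [1/(k_2−k_1)] ln[(k_2/k_1)(1 − D₀(k_2−k_1)/(k_1 L₀))]
= [1/(1.96−0.356)] ln[(1.96/0.356)(1 − 3.38×1.604/(0.356×53.5))]
= (1/1.604) ln[5.506 × 0.7153] = 0.6234 × ln(3.938) = 0.6234 × 1.371 = 0.8546 d.
D_c = (k_1/k_2) L₀ e^(−k_1 t_c) = (0.356/1.96) × 53.5 × e^(−0.356×0.8546) = 0.1816 × 53.5 × 0.7377 = 7.168 mg/L.
x_c = v t_c = 1.18 m/s × 0.8546 d × 86400 s/d = 87130 m ≈ 87.1 km.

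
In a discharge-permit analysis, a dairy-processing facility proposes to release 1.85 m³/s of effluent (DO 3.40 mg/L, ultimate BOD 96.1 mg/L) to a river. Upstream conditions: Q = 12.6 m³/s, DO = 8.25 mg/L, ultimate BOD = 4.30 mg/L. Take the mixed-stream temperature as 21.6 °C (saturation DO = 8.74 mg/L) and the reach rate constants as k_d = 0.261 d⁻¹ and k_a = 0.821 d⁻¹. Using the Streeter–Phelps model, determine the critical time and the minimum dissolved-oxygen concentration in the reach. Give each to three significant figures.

Mixed DO = (12.6×8.25 + 1.85×3.40)/(12.6+1.85) = 110.2/14.45 = 7.629 mg/L.
Mixed L₀ = (12.6×4.30 + 1.85×96.1)/(14.45) = 232.0/14.45 = 16.05 mg/L.
Initial deficit D₀ = C_s − DO₀ = 8.74 − 7.629 = 1.111 mg/L.
t_c = (1/0.5600) ln[(0.821/0.261)(1 − 1.111×0.5600/(0.261×16.05))] = 1.786 × ln(2.679) = 1.759 d.
D_c = (0.261/0.821) × 16.05 × e^(−0.261×1.759) = 0.3179 × 16.05 × 0.6318 = 3.224 mg/L.
Minimum DO = 8.74 − 3.224 = 5.516 mg/L.

t_c ≈ 1.76 d; minimum DO ≈ 5.52 mg/L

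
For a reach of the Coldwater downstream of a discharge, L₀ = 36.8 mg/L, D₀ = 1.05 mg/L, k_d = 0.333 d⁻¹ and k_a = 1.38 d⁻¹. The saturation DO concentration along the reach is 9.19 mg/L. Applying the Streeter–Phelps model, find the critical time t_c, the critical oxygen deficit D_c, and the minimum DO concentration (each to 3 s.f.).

t_c ≈ 1.27 d; D_c ≈ 5.82 mg/L; min DO ≈ 3.37 mg/L

With k_a/k_d = 4.144 and 1 − D₀(k_a−k_d)/(k_d L₀) = 0.9103,
t_c = ln(4.144 × 0.9103) / (1.38 − 0.333) = ln(3.772) / 1.047 = 1.328/1.047 = 1.268 d.
L(t_c) = L₀ e^(−k_d t_c) = 36.8 × 0.6556 = 24.12 mg/L, and at the critical point k_a D_c = k_d L, so D_c = (0.333/1.38) × 24.12 = 5.821 mg/L.
Minimum DO = C_s − D_c = 9.19 − 5.821 = 3.369 mg/L.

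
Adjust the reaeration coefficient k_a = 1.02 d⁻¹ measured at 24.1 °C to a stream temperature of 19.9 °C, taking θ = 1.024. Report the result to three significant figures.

k_a ≈ 0.923 d⁻¹

k_a(T₂) = k_a(T₁) · θ^(T₂−T₁) = 1.02 × 1.024^(19.9−24.1)
= 1.02 × 1.024^-4.20 = 1.02 × 0.9052 = 0.9233 d⁻¹.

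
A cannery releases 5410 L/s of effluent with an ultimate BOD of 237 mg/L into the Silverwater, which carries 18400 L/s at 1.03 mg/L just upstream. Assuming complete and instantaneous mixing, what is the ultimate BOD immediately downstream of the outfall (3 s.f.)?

54.6 mg/L

Flow-weighted mixing: C = (Q_r C_r + Q_w C_w)/(Q_r + Q_w)
= (18400×1.03 + 5410×237)/(18400 + 5410) = 1.301×10^6/23810 = 54.65 mg/L.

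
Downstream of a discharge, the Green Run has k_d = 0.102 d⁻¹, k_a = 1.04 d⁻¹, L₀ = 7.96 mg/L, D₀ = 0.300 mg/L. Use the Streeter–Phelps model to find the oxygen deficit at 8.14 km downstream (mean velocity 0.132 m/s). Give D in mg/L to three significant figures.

D ≈ 0.536 mg/L

Travel time t = x/v = 8.14 km / (0.132 m/s) = 8140 m / 0.132 m/s = 61670 s = 0.7137 d.
k_d L₀/(k_a−k_d) = 0.102×7.96/(1.04−0.102) = 0.8119/0.9380 = 0.8656 mg/L.
e^(−k_d t) = e^(−0.102×0.7137) = 0.9298; e^(−k_a t) = e^(−1.04×0.7137) = 0.4760.
D = 0.8656 × (0.9298 − 0.4760) + 0.300 × 0.4760 = 0.3928 + 0.1428 = 0.5356 mg/L.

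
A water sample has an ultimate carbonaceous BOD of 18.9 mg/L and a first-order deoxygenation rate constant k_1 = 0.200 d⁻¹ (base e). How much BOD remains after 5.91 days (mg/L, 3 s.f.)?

L ≈ 5.80 mg/L

L_t = L₀ e^(−k_1 t) = 18.9 × e^(−0.200×5.91) = 18.9 × 0.3067 = 5.796 mg/L.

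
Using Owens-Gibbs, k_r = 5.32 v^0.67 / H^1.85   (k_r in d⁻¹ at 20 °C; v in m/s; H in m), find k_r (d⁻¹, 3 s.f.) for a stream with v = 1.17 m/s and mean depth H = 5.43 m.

k_r ≈ 0.258 d⁻¹

k_r = 5.32 × 1.17^0.67 / 5.43^1.85 = 5.32 × 1.111 / 22.88 = 0.2584 d⁻¹.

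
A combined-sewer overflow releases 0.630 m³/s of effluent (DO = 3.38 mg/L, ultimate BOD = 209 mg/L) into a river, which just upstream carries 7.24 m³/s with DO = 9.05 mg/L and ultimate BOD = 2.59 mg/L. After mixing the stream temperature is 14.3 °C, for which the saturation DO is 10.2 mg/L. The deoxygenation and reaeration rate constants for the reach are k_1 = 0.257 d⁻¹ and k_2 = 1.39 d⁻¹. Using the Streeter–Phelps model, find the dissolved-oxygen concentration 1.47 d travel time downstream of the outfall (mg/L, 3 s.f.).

DO ≈ 7.58 mg/L

Mixed DO = (7.24×9.05 + 0.630×3.38)/(7.24+0.630) = 67.65/7.870 = 8.596 mg/L.
Mixed L₀ = (7.24×2.59 + 0.630×209)/(7.870) = 150.4/7.870 = 19.11 mg/L.
Initial deficit D₀ = C_s − DO₀ = 10.2 − 8.596 = 1.604 mg/L.
D(1.47) = [0.257×19.11/(1.39−0.257)](e^(−0.257×1.47) − e^(−1.39×1.47)) + 1.604 e^(−1.39×1.47)
= 4.335 × (0.6854 − 0.1296) + 1.604 × 0.1296 = 2.617 mg/L.
DO = 10.2 − 2.617 = 7.583 mg/L.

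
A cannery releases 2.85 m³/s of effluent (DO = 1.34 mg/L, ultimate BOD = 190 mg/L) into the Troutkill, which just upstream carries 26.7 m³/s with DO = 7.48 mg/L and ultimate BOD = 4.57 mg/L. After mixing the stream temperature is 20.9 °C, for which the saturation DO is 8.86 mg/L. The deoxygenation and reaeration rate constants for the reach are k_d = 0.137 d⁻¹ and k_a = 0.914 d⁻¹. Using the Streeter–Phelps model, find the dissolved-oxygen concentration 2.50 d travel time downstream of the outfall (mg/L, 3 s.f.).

DO ≈ 6.25 mg/L

Mixed DO = (26.7×7.48 + 2.85×1.34)/(26.7+2.85) = 203.5/29.55 = 6.888 mg/L.
Mixed L₀ = (26.7×4.57 + 2.85×190)/(29.55) = 663.5/29.55 = 22.45 mg/L.
Initial deficit D₀ = C_s − DO₀ = 8.86 − 6.888 = 1.972 mg/L.
D(2.50) = [0.137×22.45/(0.914−0.137)](e^(−0.137×2.50) − e^(−0.914×2.50)) + 1.972 e^(−0.914×2.50)
= 3.959 × (0.7100 − 0.1018) + 1.972 × 0.1018 = 2.609 mg/L.
DO = 8.86 − 2.609 = 6.251 mg/L.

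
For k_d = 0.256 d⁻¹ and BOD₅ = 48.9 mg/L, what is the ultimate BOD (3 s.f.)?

BOD₅ = L₀(1 − e^(−5k_d)) ⇒ L₀ = BOD₅ / (1 − e^(−5×0.256))
= 48.9 / (1 − 0.2780) = 48.9 / 0.7220 = 67.73 mg/L.

L₀ ≈ 67.7 mg/L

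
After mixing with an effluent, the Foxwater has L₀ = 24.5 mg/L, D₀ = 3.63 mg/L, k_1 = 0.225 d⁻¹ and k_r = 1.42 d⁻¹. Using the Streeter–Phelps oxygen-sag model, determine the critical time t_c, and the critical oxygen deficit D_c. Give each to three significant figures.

With k_r/k_1 = 6.311 and 1 − D₀(k_r−k_1)/(k_1 L₀) = 0.2131,
t_c = ln(6.311 × 0.2131) / (1.42 − 0.225) = ln(1.345) / 1.195 = 0.2963/1.195 = 0.2479 d.
L(t_c) = L₀ e^(−k_1 t_c) = 24.5 × 0.9457 = 23.17 mg/L, and at the critical point k_r D_c = k_1 L, so D_c = (0.225/1.42) × 23.17 = 3.671 mg/L.

t_c ≈ 0.248 d; D_c ≈ 3.67 mg/L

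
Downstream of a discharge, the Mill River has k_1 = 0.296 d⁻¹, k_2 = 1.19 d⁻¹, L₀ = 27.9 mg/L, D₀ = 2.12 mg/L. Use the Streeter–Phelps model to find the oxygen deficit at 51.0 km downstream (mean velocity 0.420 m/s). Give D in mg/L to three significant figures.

D ≈ 4.76 mg/L

Travel time t = x/v = 51.0 km / (0.420 m/s) = 51000 m / 0.420 m/s = 121400 s = 1.405 d.
k_1 L₀/(k_2−k_1) = 0.296×27.9/(1.19−0.296) = 8.258/0.8940 = 9.238 mg/L.
e^(−k_1 t) = e^(−0.296×1.405) = 0.6597; e^(−k_2 t) = e^(−1.19×1.405) = 0.1878.
D = 9.238 × (0.6597 − 0.1878) + 2.12 × 0.1878 = 4.359 + 0.3981 = 4.757 mg/L.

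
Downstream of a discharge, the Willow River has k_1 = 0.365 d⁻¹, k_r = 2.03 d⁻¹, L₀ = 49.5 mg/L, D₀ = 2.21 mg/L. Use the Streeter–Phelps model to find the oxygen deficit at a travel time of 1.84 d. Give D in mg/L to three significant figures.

k_1 L₀/(k_r−k_1) = 0.365×49.5/(2.03−0.365) = 18.07/1.665 = 10.85 mg/L.
e^(−k_1 t) = e^(−0.365×1.840) = 0.5109; e^(−k_r t) = e^(−2.03×1.840) = 0.02387.
D = 10.85 × (0.5109 − 0.02387) + 2.21 × 0.02387 = 5.285 + 0.05275 = 5.338 mg/L.

D ≈ 5.34 mg/L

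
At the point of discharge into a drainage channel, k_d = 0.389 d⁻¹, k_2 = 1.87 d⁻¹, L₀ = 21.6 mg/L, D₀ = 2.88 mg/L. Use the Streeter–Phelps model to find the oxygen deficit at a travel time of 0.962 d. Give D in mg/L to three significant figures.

D ≈ 3.44 mg/L

k_d L₀/(k_2−k_d) = 0.389×21.6/(1.87−0.389) = 8.402/1.481 = 5.673 mg/L.
e^(−k_d t) = e^(−0.389×0.9620) = 0.6878; e^(−k_2 t) = e^(−1.87×0.9620) = 0.1655.
D = 5.673 × (0.6878 − 0.1655) + 2.88 × 0.1655 = 2.964 + 0.4766 = 3.440 mg/L.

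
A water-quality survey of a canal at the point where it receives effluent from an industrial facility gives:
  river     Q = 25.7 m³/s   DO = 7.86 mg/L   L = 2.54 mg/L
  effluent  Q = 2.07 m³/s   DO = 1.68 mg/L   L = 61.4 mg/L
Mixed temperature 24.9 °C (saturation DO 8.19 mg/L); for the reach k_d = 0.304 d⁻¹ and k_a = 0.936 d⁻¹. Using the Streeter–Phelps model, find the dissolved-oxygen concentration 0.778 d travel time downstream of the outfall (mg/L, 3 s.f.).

Mixed DO = (25.7×7.86 + 2.07×1.68)/(25.7+2.07) = 205.5/27.77 = 7.399 mg/L.
Mixed L₀ = (25.7×2.54 + 2.07×61.4)/(27.77) = 192.4/27.77 = 6.927 mg/L.
Initial deficit D₀ = C_s − DO₀ = 8.19 − 7.399 = 0.7907 mg/L.
D(0.778) = [0.304×6.927/(0.936−0.304)](e^(−0.304×0.778) − e^(−0.936×0.778)) + 0.7907 e^(−0.936×0.778)
= 3.332 × (0.7894 − 0.4828) + 0.7907 × 0.4828 = 1.403 mg/L.
DO = 8.19 − 1.403 = 6.787 mg/L.

DO ≈ 6.79 mg/L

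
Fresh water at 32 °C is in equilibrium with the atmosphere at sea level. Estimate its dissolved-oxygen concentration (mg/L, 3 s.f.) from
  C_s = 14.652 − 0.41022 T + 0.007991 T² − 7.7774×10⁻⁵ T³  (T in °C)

C_s = 14.652 − 0.41022×32 + 0.007991×32² − 7.7774×10⁻⁵×32³ = 7.159 mg/L.

C_s ≈ 7.16 mg/L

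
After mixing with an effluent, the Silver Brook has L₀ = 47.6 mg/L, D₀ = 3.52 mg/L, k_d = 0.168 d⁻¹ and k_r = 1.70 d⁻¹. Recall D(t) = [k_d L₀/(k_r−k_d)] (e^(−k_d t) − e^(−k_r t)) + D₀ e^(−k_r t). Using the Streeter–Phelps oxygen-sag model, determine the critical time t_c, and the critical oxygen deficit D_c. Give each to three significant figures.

t_c ≈ 0.778 d; D_c ≈ 4.13 mg/L

With k_r/k_d = 10.12 and 1 − D₀(k_r−k_d)/(k_d L₀) = 0.3257,
t_c = ln(10.12 × 0.3257) / (1.70 − 0.168) = ln(3.295) / 1.532 = 1.192/1.532 = 0.7784 d.
L(t_c) = L₀ e^(−k_d t_c) = 47.6 × 0.8774 = 41.77 mg/L, and at the critical point k_r D_c = k_d L, so D_c = (0.168/1.70) × 41.77 = 4.127 mg/L.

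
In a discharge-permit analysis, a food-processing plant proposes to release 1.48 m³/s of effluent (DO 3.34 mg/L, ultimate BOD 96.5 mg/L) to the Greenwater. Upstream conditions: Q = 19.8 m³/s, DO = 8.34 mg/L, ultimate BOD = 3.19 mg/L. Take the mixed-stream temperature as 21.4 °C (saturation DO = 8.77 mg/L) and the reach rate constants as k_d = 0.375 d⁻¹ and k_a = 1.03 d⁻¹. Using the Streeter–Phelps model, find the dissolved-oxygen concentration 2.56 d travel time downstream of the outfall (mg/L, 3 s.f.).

Mixed DO = (19.8×8.34 + 1.48×3.34)/(19.8+1.48) = 170.1/21.28 = 7.992 mg/L.
Mixed L₀ = (19.8×3.19 + 1.48×96.5)/(21.28) = 206.0/21.28 = 9.680 mg/L.
Initial deficit D₀ = C_s − DO₀ = 8.77 − 7.992 = 0.7777 mg/L.
D(2.56) = [0.375×9.680/(1.03−0.375)](e^(−0.375×2.56) − e^(−1.03×2.56)) + 0.7777 e^(−1.03×2.56)
= 5.542 × (0.3829 − 0.07159) + 0.7777 × 0.07159 = 1.781 mg/L.
DO = 8.77 − 1.781 = 6.989 mg/L.

DO ≈ 6.99 mg/L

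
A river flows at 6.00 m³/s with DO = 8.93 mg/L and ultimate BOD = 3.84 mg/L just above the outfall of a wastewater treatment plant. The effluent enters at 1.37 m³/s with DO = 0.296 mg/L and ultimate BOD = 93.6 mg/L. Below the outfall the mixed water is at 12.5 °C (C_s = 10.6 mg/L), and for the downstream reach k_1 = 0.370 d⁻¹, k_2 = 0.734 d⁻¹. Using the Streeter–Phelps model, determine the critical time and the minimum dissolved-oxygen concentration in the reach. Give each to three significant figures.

t_c ≈ 1.41 d; minimum DO ≈ 4.47 mg/L

Mixed DO = (6.00×8.93 + 1.37×0.296)/(6.00+1.37) = 53.99/7.370 = 7.325 mg/L.
Mixed L₀ = (6.00×3.84 + 1.37×93.6)/(7.370) = 151.3/7.370 = 20.53 mg/L.
Initial deficit D₀ = C_s − DO₀ = 10.6 − 7.325 = 3.275 mg/L.
t_c = (1/0.3640) ln[(0.734/0.370)(1 − 3.275×0.3640/(0.370×20.53))] = 2.747 × ln(1.672) = 1.413 d.
D_c = (0.370/0.734) × 20.53 × e^(−0.370×1.413) = 0.5041 × 20.53 × 0.5929 = 6.134 mg/L.
Minimum DO = 10.6 − 6.134 = 4.466 mg/L.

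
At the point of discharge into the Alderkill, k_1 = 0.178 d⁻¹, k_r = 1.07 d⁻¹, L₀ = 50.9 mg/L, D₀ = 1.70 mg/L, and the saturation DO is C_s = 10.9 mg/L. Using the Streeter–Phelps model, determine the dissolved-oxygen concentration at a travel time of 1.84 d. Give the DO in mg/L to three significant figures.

k_1 L₀/(k_r−k_1) = 0.178×50.9/(1.07−0.178) = 9.060/0.8920 = 10.16 mg/L.
e^(−k_1 t) = e^(−0.178×1.840) = 0.7207; e^(−k_r t) = e^(−1.07×1.840) = 0.1396.
D = 10.16 × (0.7207 − 0.1396) + 1.70 × 0.1396 = 5.902 + 0.2374 = 6.140 mg/L.
DO = C_s − D = 10.9 − 6.140 = 4.760 mg/L.

DO ≈ 4.76 mg/L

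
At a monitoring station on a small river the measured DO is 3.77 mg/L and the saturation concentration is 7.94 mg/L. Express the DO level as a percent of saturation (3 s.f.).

47.5 % saturation

% saturation = C/C_s × 100 = 3.77/7.94 × 100 = 47.5 %.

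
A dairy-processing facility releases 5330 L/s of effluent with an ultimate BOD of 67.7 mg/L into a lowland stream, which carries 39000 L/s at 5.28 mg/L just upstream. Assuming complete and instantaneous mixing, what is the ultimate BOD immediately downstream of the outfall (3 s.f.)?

12.8 mg/L

Flow-weighted mixing: C = (Q_r C_r + Q_w C_w)/(Q_r + Q_w)
= (39000×5.28 + 5330×67.7)/(39000 + 5330) = 566800/44330 = 12.79 mg/L.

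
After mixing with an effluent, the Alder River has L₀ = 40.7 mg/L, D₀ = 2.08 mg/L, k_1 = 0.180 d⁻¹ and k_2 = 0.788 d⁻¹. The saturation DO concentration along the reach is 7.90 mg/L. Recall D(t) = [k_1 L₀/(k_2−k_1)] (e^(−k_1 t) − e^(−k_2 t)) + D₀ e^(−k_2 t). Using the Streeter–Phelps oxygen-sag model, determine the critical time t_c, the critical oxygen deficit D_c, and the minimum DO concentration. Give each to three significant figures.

t_c ≈ 2.12 d; D_c ≈ 6.35 mg/L; min DO ≈ 1.55 mg/L

With k_2/k_1 = 4.378 and 1 − D₀(k_2−k_1)/(k_1 L₀) = 0.8274,
t_c = ln(4.378 × 0.8274) / (0.788 − 0.180) = ln(3.622) / 0.6080 = 1.287/0.6080 = 2.117 d.
L(t_c) = L₀ e^(−k_1 t_c) = 40.7 × 0.6832 = 27.80 mg/L, and at the critical point k_2 D_c = k_1 L, so D_c = (0.180/0.788) × 27.80 = 6.351 mg/L.
Minimum DO = C_s − D_c = 7.90 − 6.351 = 1.549 mg/L.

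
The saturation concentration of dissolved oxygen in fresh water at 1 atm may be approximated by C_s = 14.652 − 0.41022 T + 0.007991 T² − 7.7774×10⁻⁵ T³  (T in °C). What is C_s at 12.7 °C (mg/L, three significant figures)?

C_s ≈ 10.6 mg/L

C_s = 14.652 − 0.41022×12.7 + 0.007991×12.7² − 7.7774×10⁻⁵×12.7³ = 10.57 mg/L.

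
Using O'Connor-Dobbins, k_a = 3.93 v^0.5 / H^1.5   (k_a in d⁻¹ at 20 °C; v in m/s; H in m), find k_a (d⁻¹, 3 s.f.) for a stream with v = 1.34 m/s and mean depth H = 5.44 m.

k_a ≈ 0.359 d⁻¹

k_a = 3.93 × 1.34^0.5 / 5.44^1.5 = 3.93 × 1.158 / 12.69 = 0.3585 d⁻¹.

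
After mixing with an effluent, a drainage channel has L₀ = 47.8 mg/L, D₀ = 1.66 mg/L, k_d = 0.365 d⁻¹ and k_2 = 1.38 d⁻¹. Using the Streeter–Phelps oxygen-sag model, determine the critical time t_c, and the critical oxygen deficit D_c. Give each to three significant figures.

With k_2/k_d = 3.781 and 1 − D₀(k_2−k_d)/(k_d L₀) = 0.9034,
t_c = ln(3.781 × 0.9034) / (1.38 − 0.365) = ln(3.416) / 1.015 = 1.228/1.015 = 1.210 d.
D_c = (k_d/k_2) L₀ e^(−k_d t_c) = (0.365/1.38) × 47.8 × e^(−0.365×1.210) = 0.2645 × 47.8 × 0.6429 = 8.128 mg/L.

t_c ≈ 1.21 d; D_c ≈ 8.13 mg/L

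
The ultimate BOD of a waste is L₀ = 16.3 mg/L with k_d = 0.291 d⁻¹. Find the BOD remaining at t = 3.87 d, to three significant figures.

L ≈ 5.29 mg/L

L_t = L₀ e^(−k_d t) = 16.3 × e^(−0.291×3.87) = 16.3 × 0.3243 = 5.286 mg/L.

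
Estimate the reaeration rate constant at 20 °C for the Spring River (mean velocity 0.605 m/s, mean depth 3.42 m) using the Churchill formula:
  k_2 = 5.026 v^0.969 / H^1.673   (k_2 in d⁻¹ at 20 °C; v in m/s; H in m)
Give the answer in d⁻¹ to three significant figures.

k_2 ≈ 0.395 d⁻¹

k_2 = 5.026 × 0.605^0.969 / 3.42^1.673 = 5.026 × 0.6145 / 7.824 = 0.3947 d⁻¹.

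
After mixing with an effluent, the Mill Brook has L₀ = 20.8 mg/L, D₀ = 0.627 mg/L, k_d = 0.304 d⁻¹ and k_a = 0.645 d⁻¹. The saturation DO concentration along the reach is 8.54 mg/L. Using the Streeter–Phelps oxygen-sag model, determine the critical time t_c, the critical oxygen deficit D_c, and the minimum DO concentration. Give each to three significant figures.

t_c = [1/(k_a−k_d)] ln[(k_a/k_d)(1 − D₀(k_a−k_d)/(k_d L₀))]
= [1/(0.645−0.304)] ln[(0.645/0.304)(1 − 0.627×0.3410/(0.304×20.8))]
= (1/0.3410) ln[2.122 × 0.9662] = 2.933 × ln(2.050) = 2.933 × 0.7178 = 2.105 d.
L(t_c) = L₀ e^(−k_d t_c) = 20.8 × 0.5273 = 10.97 mg/L, and at the critical point k_a D_c = k_d L, so D_c = (0.304/0.645) × 10.97 = 5.170 mg/L.
Minimum DO = C_s − D_c = 8.54 − 5.170 = 3.370 mg/L.

t_c ≈ 2.11 d; D_c ≈ 5.17 mg/L; min DO ≈ 3.37 mg/L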